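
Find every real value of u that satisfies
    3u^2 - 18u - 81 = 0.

Factor: 3(u - 9)(u + 3) = 0.
So u = 9 or u = -3.

u = -3 or u = 9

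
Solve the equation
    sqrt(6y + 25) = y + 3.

y = 4

Square both sides: 6y + 25 = (y + 3)^2.
Expand and rearrange: y^2 - 16 = 0.
Solving gives y = 4 or y = -4.
Check each candidate in the original equation:
  y = 4: sqrt(49) = 7, while y + 3 = 7 — valid.
  y = -4: sqrt(1) = 1, while y + 3 = -1 — extraneous.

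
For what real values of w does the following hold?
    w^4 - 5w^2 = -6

Let u = w^2. The equation becomes u^2 - 5u + 6 = 0.
Factor: (u - 3)(u - 2) = 0, so u = 3 or u = 2.
w^2 = 3 gives w = +/-sqrt(3) ~= +/-1.7321.
w^2 = 2 gives w = +/-sqrt(2) ~= +/-1.4142.

w = -1.7321 or w = -1.4142 or w = 1.4142 or w = 1.7321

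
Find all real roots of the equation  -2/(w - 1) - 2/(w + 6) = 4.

w = -6.5355 or w = 0.5355

Multiply both sides by (w - 1)(w + 6):
-2(w + 6) - 2(w - 1) = 4(w - 1)(w + 6).
Expand and collect terms: 4w² + 24w - 14 = 0.
By the quadratic formula, w = (-24 ± √800) / 8, so w ≈ 0.5355 or w ≈ -6.5355.
Neither value makes a denominator zero (w ≠ 1, w ≠ -6), so both are valid.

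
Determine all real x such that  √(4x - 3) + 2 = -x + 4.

x = 1

Isolate the radical: √(4x - 3) = -x + 2.
Square both sides: 4x - 3 = (-x + 2)².
Expand and rearrange: x² - 8x + 7 = 0.
Solving gives x = 7 or x = 1.
Check each candidate in the original equation:
  x = 7: √(25) = 5, while -x + 2 = -5 — extraneous.
  x = 1: √(1) = 1, while -x + 2 = 1 — valid.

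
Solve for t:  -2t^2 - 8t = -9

Rearrange to standard form: -2t^2 - 8t + 9 = 0.
Discriminant: (-8)^2 - 4*(-2)*9 = 136.
Quadratic formula: t = (8 +/- sqrt(136)) / (-4).
So t = -sqrt(34)/2 - 2 ~= -4.9155 or t = -2 + sqrt(34)/2 ~= 0.9155.

t = -4.9155 or t = 0.9155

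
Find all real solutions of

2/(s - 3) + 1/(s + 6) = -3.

s = -6.3589 or s = 2.3589

Multiply both sides by (s - 3)(s + 6):
2(s + 6) + (s - 3) = -3(s - 3)(s + 6).
Expand and collect terms: -3s^2 - 12s + 45 = 0.
By the quadratic formula, s = (12 +/- sqrt(684)) / -6, so s ~= -6.3589 or s ~= 2.3589.
Neither value makes a denominator zero (s != 3, s != -6), so both are valid.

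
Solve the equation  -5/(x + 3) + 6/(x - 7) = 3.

x = -4.4182 or x = 8.7516

Multiply both sides by (x + 3)(x - 7):
-5(x - 7) + 6(x + 3) = 3(x + 3)(x - 7).
Expand and collect terms: 3x^2 - 13x - 116 = 0.
By the quadratic formula, x = (13 +/- sqrt(1561)) / 6, so x ~= 8.7516 or x ~= -4.4182.
Neither value makes a denominator zero (x != -3, x != 7), so both are valid.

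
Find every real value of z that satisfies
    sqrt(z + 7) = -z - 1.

Square both sides: z + 7 = (-z - 1)^2.
Expand and rearrange: z^2 + z - 6 = 0.
Solving gives z = 2 or z = -3.
Check each candidate in the original equation:
  z = 2: sqrt(9) = 3, while -z - 1 = -3 — extraneous.
  z = -3: sqrt(4) = 2, while -z - 1 = 2 — valid.

z = -3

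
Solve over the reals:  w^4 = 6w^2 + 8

w = -2.6689 or w = 2.6689

Let u = w^2. The equation becomes u^2 - 6u - 8 = 0.
By the quadratic formula, u = 3 + sqrt(17) or u = 3 - sqrt(17).
w^2 = 3 + sqrt(17) gives w = +/-sqrt(3 + sqrt(17)) ~= +/-2.6689.
w^2 = 3 - sqrt(17) < 0 has no real solution.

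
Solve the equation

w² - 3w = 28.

Bring every term to one side: w² - 3w - 28 = 0.
Factor: (w + 4)(w - 7) = 0.
So w = -4 or w = 7.

w = -4 or w = 7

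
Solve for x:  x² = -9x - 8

Bring every term to one side: x² + 9x + 8 = 0.
Factor: (x + 1)(x + 8) = 0.
So x = -1 or x = -8.

x = -8 or x = -1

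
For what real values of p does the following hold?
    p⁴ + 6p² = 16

Let u = p². The equation becomes u² + 6u - 16 = 0.
Factor: (u - 2)(u + 8) = 0, so u = 2 or u = -8.
p² = 2 gives p = ±√(2) ≈ ±1.4142.
p² = -8 < 0 has no real solution.

p = -1.4142 or p = 1.4142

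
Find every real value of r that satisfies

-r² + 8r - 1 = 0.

Discriminant: (8)² − 4·(-1)·(-1) = 60.
Quadratic formula: r = (-8 ± √60) / (-2).
So r = 4 - √(15) ≈ 0.127 or r = √(15) + 4 ≈ 7.873.

r = 0.127 or r = 7.873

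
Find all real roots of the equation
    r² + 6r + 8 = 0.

r = -4 or r = -2

Factor: (r + 2)(r + 4) = 0.
So r = -2 or r = -4.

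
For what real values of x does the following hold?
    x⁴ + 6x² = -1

Let u = x². The equation becomes u² + 6u + 1 = 0.
By the quadratic formula, u = -3 + 2·√(2) or u = -3 - 2·√(2).
x² = -3 + 2·√(2) < 0 has no real solution.
x² = -3 - 2·√(2) < 0 has no real solution.

No real solutions.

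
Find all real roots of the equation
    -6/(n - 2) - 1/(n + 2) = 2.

Multiply both sides by (n - 2)(n + 2):
-6(n + 2) - (n - 2) = 2(n - 2)(n + 2).
Expand and collect terms: 2n² + 7n + 2 = 0.
By the quadratic formula, n = (-7 ± √33) / 4, so n ≈ -0.3139 or n ≈ -3.1861.
Neither value makes a denominator zero (n ≠ 2, n ≠ -2), so both are valid.

n = -3.1861 or n = -0.3139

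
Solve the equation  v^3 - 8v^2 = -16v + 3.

Rearrange: v^3 - 8v^2 + 16v - 3 = 0.
Possible rational roots are divisors of -3. Testing v = 3 gives 0, so (v - 3) is a factor.
Divide: v^3 - 8v^2 + 16v - 3 = (v - 3)(v^2 - 5v + 1).
Apply the quadratic formula to v^2 - 5v + 1 = 0: v = (5 +/- sqrt(21))/2, i.e. v ~= 4.7913 or v ~= 0.2087.

v = 0.2087 or v = 3 or v = 4.7913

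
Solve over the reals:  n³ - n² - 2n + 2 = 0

Possible rational roots are divisors of 2. Testing n = 1 gives 0, so (n - 1) is a factor.
Divide: n³ - n² - 2n + 2 = (n - 1)(n² - 2).
Apply the quadratic formula to n² - 2 = 0: n = (0 ± √8)/2, i.e. n ≈ 1.4142 or n ≈ -1.4142.

n = -1.4142 or n = 1 or n = 1.4142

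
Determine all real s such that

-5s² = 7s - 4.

Rearrange to standard form: -5s² - 7s + 4 = 0.
Discriminant: (-7)² − 4·(-5)·4 = 129.
Quadratic formula: s = (7 ± √129) / (-10).
So s = -√(129)/10 - 7/10 ≈ -1.8358 or s = -7/10 + √(129)/10 ≈ 0.4358.

s = -1.8358 or s = 0.4358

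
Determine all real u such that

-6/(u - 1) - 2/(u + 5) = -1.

Multiply both sides by (u - 1)(u + 5):
-6(u + 5) - 2(u - 1) = -(u - 1)(u + 5).
Expand and collect terms: -u^2 + 4u + 33 = 0.
By the quadratic formula, u = (-4 +/- sqrt(148)) / -2, so u ~= -4.0828 or u ~= 8.0828.
Neither value makes a denominator zero (u != 1, u != -5), so both are valid.

u = -4.0828 or u = 8.0828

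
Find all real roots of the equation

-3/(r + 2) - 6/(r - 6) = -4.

r = -1.3767 or r = 7.6267

Multiply both sides by (r + 2)(r - 6):
-3(r - 6) - 6(r + 2) = -4(r + 2)(r - 6).
Expand and collect terms: -4r² + 25r + 42 = 0.
By the quadratic formula, r = (-25 ± √1297) / -8, so r ≈ -1.3767 or r ≈ 7.6267.
Neither value makes a denominator zero (r ≠ -2, r ≠ 6), so both are valid.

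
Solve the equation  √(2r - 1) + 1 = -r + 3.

r = 1

Isolate the radical: √(2r - 1) = -r + 2.
Square both sides: 2r - 1 = (-r + 2)².
Expand and rearrange: r² - 6r + 5 = 0.
Solving gives r = 5 or r = 1.
Check each candidate in the original equation:
  r = 5: √(9) = 3, while -r + 2 = -3 — extraneous.
  r = 1: √(1) = 1, while -r + 2 = 1 — valid.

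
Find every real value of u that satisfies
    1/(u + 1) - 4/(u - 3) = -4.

u = -1.2019 or u = 3.9519

Multiply both sides by (u + 1)(u - 3):
(u - 3) - 4(u + 1) = -4(u + 1)(u - 3).
Expand and collect terms: -4u² + 11u + 19 = 0.
By the quadratic formula, u = (-11 ± √425) / -8, so u ≈ -1.2019 or u ≈ 3.9519.
Neither value makes a denominator zero (u ≠ -1, u ≠ 3), so both are valid.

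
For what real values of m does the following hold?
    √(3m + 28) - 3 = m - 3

Isolate the radical: √(3m + 28) = m.
Square both sides: 3m + 28 = (m)².
Expand and rearrange: m² - 3m - 28 = 0.
Solving gives m = 7 or m = -4.
Check each candidate in the original equation:
  m = 7: √(49) = 7, while m = 7 — valid.
  m = -4: √(16) = 4, while m = -4 — extraneous.

m = 7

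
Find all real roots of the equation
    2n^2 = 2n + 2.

Rearrange to standard form: 2n^2 - 2n - 2 = 0.
Discriminant: (-2)^2 - 4*2*(-2) = 20.
Quadratic formula: n = (2 +/- sqrt(20)) / 4.
So n = 1/2 + sqrt(5)/2 ~= 1.618 or n = 1/2 - sqrt(5)/2 ~= -0.618.

n = -0.618 or n = 1.618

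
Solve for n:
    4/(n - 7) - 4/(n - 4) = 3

n = 3 or n = 8

Multiply both sides by (n - 7)(n - 4):
4(n - 4) - 4(n - 7) = 3(n - 7)(n - 4).
Expand and collect terms: 3n² - 33n + 72 = 0.
Factor or apply the quadratic formula: n = 8 or n = 3.
Neither value makes a denominator zero (n ≠ 7, n ≠ 4), so both are valid.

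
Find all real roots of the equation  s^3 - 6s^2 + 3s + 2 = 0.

s = -0.3723 or s = 1 or s = 5.3723

Possible rational roots are divisors of 2. Testing s = 1 gives 0, so (s - 1) is a factor.
Divide: s^3 - 6s^2 + 3s + 2 = (s - 1)(s^2 - 5s - 2).
Apply the quadratic formula to s^2 - 5s - 2 = 0: s = (5 +/- sqrt(33))/2, i.e. s ~= 5.3723 or s ~= -0.3723.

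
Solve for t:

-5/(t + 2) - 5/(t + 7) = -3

Multiply both sides by (t + 2)(t + 7):
-5(t + 7) - 5(t + 2) = -3(t + 2)(t + 7).
Expand and collect terms: -3t^2 - 17t + 3 = 0.
By the quadratic formula, t = (17 +/- sqrt(325)) / -6, so t ~= -5.838 or t ~= 0.1713.
Neither value makes a denominator zero (t != -2, t != -7), so both are valid.

t = -5.838 or t = 0.1713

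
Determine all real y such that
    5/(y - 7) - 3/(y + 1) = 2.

y = -2.1789 or y = 9.1789

Multiply both sides by (y - 7)(y + 1):
5(y + 1) - 3(y - 7) = 2(y - 7)(y + 1).
Expand and collect terms: 2y² - 14y - 40 = 0.
By the quadratic formula, y = (14 ± √516) / 4, so y ≈ 9.1789 or y ≈ -2.1789.
Neither value makes a denominator zero (y ≠ 7, y ≠ -1), so both are valid.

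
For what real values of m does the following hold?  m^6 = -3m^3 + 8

Let u = m^3. The equation becomes u^2 + 3u - 8 = 0.
By the quadratic formula, u = -3/2 + sqrt(41)/2 or u = -sqrt(41)/2 - 3/2.
m^3 = -3/2 + sqrt(41)/2 gives m = (-3/2 + sqrt(41)/2)^(1/3) ~= 1.1938.
m^3 = -sqrt(41)/2 - 3/2 gives m = -(3/2 + sqrt(41)/2)^(1/3) ~= -1.6753.

m = -1.6753 or m = 1.1938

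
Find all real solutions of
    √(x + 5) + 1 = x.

x = 4

Isolate the radical: √(x + 5) = x - 1.
Square both sides: x + 5 = (x - 1)².
Expand and rearrange: x² - 3x - 4 = 0.
Solving gives x = 4 or x = -1.
Check each candidate in the original equation:
  x = 4: √(9) = 3, while x - 1 = 3 — valid.
  x = -1: √(4) = 2, while x - 1 = -2 — extraneous.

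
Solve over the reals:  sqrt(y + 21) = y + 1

Square both sides: y + 21 = (y + 1)^2.
Expand and rearrange: y^2 + y - 20 = 0.
Solving gives y = 4 or y = -5.
Check each candidate in the original equation:
  y = 4: sqrt(25) = 5, while y + 1 = 5 — valid.
  y = -5: sqrt(16) = 4, while y + 1 = -4 — extraneous.

y = 4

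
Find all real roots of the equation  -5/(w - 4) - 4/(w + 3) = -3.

w = -1.9581 or w = 5.9581

Multiply both sides by (w - 4)(w + 3):
-5(w + 3) - 4(w - 4) = -3(w - 4)(w + 3).
Expand and collect terms: -3w² + 12w + 35 = 0.
By the quadratic formula, w = (-12 ± √564) / -6, so w ≈ -1.9581 or w ≈ 5.9581.
Neither value makes a denominator zero (w ≠ 4, w ≠ -3), so both are valid.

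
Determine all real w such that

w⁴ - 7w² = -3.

Let u = w². The equation becomes u² - 7u + 3 = 0.
By the quadratic formula, u = √(37)/2 + 7/2 or u = 7/2 - √(37)/2.
w² = √(37)/2 + 7/2 gives w = ±√(√(37)/2 + 7/2) ≈ ±2.5576.
w² = 7/2 - √(37)/2 gives w = ±√(7/2 - √(37)/2) ≈ ±0.6772.

w = -2.5576 or w = -0.6772 or w = 0.6772 or w = 2.5576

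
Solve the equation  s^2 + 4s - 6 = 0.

s = -5.1623 or s = 1.1623

Discriminant: (4)^2 - 4*1*(-6) = 40.
Quadratic formula: s = (-4 +/- sqrt(40)) / 2.
So s = -2 + sqrt(10) ~= 1.1623 or s = -sqrt(10) - 2 ~= -5.1623.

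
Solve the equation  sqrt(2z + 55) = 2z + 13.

z = -3

Square both sides: 2z + 55 = (2z + 13)^2.
Expand and rearrange: 4z^2 + 50z + 114 = 0.
Solving gives z = -3 or z = -9.5.
Check each candidate in the original equation:
  z = -3: sqrt(49) = 7, while 2z + 13 = 7 — valid.
  z = -9.5: sqrt(36) = 6, while 2z + 13 = -6 — extraneous.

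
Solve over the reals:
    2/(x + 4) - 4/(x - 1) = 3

Multiply both sides by (x + 4)(x - 1):
2(x - 1) - 4(x + 4) = 3(x + 4)(x - 1).
Expand and collect terms: 3x² + 11x + 6 = 0.
Factor or apply the quadratic formula: x = -0.6667 or x = -3.
Neither value makes a denominator zero (x ≠ -4, x ≠ 1), so both are valid.

x = -3 or x = -0.6667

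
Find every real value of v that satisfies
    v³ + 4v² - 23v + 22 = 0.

Possible rational roots are divisors of 22. Testing v = 2 gives 0, so (v - 2) is a factor.
Divide: v³ + 4v² - 23v + 22 = (v - 2)(v² + 6v - 11).
Apply the quadratic formula to v² + 6v - 11 = 0: v = (-6 ± √80)/2, i.e. v ≈ 1.4721 or v ≈ -7.4721.

v = -7.4721 or v = 1.4721 or v = 2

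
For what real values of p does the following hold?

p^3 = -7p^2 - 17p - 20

Rearrange: p^3 + 7p^2 + 17p + 20 = 0.
Possible rational roots are divisors of 20. Testing p = -4 gives 0, so (p + 4) is a factor.
Divide: p^3 + 7p^2 + 17p + 20 = (p + 4)(p^2 + 3p + 5).
The quadratic p^2 + 3p + 5 has discriminant -11 < 0, so no further real roots.

p = -4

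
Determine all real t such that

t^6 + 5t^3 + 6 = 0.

t = -1.4422 or t = -1.2599

Let u = t^3. The equation becomes u^2 + 5u + 6 = 0.
Factor: (u + 3)(u + 2) = 0, so u = -3 or u = -2.
t^3 = -3 gives t = -(3)^(1/3) ~= -1.4422.
t^3 = -2 gives t = -(2)^(1/3) ~= -1.2599.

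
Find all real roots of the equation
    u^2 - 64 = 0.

Factor: (u + 8)(u - 8) = 0.
So u = -8 or u = 8.

u = -8 or u = 8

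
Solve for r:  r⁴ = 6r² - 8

r = -2 or r = -1.4142 or r = 1.4142 or r = 2

Let u = r². The equation becomes u² - 6u + 8 = 0.
Factor: (u - 2)(u - 4) = 0, so u = 2 or u = 4.
r² = 2 gives r = ±√(2) ≈ ±1.4142.
r² = 4 gives r = ±2.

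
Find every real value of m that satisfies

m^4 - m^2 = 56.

Let u = m^2. The equation becomes u^2 - u - 56 = 0.
Factor: (u - 8)(u + 7) = 0, so u = 8 or u = -7.
m^2 = 8 gives m = +/-2*sqrt(2) ~= +/-2.8284.
m^2 = -7 < 0 has no real solution.

m = -2.8284 or m = 2.8284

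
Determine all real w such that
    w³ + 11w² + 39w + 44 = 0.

w = -4.618 or w = -4 or w = -2.382

Possible rational roots are divisors of 44. Testing w = -4 gives 0, so (w + 4) is a factor.
Divide: w³ + 11w² + 39w + 44 = (w + 4)(w² + 7w + 11).
Apply the quadratic formula to w² + 7w + 11 = 0: w = (-7 ± √5)/2, i.e. w ≈ -2.382 or w ≈ -4.618.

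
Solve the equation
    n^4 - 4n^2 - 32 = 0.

n = -2.8284 or n = 2.8284

Let u = n^2. The equation becomes u^2 - 4u - 32 = 0.
Factor: (u + 4)(u - 8) = 0, so u = -4 or u = 8.
n^2 = -4 < 0 has no real solution.
n^2 = 8 gives n = +/-2*sqrt(2) ~= +/-2.8284.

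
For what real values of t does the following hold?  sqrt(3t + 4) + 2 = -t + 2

t = -1

Isolate the radical: sqrt(3t + 4) = -t.
Square both sides: 3t + 4 = (-t)^2.
Expand and rearrange: t^2 - 3t - 4 = 0.
Solving gives t = 4 or t = -1.
Check each candidate in the original equation:
  t = 4: sqrt(16) = 4, while -t = -4 — extraneous.
  t = -1: sqrt(1) = 1, while -t = 1 — valid.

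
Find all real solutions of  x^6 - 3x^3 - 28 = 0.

Let u = x^3. The equation becomes u^2 - 3u - 28 = 0.
Factor: (u - 7)(u + 4) = 0, so u = 7 or u = -4.
x^3 = 7 gives x = (7)^(1/3) ~= 1.9129.
x^3 = -4 gives x = -(4)^(1/3) ~= -1.5874.

x = -1.5874 or x = 1.9129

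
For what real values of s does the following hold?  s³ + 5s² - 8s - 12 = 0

Possible rational roots are divisors of -12. Testing s = -1 gives 0, so (s + 1) is a factor.
Divide: s³ + 5s² - 8s - 12 = (s + 1)(s² + 4s - 12).
Factor the quadratic: s = 2 or s = -6.

s = -6 or s = -1 or s = 2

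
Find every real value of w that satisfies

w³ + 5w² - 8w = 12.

w = -6 or w = -1 or w = 2

Rearrange: w³ + 5w² - 8w - 12 = 0.
Possible rational roots are divisors of -12. Testing w = -1 gives 0, so (w + 1) is a factor.
Divide: w³ + 5w² - 8w - 12 = (w + 1)(w² + 4w - 12).
Factor the quadratic: w = 2 or w = -6.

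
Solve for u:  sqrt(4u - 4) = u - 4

Square both sides: 4u - 4 = (u - 4)^2.
Expand and rearrange: u^2 - 12u + 20 = 0.
Solving gives u = 10 or u = 2.
Check each candidate in the original equation:
  u = 10: sqrt(36) = 6, while u - 4 = 6 — valid.
  u = 2: sqrt(4) = 2, while u - 4 = -2 — extraneous.

u = 10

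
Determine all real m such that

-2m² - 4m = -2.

Rearrange to standard form: -2m² - 4m + 2 = 0.
Discriminant: (-4)² − 4·(-2)·2 = 32.
Quadratic formula: m = (4 ± √32) / (-4).
So m = -√(2) - 1 ≈ -2.4142 or m = -1 + √(2) ≈ 0.4142.

m = -2.4142 or m = 0.4142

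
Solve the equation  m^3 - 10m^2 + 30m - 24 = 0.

m = 1.2679 or m = 4 or m = 4.7321

Possible rational roots are divisors of -24. Testing m = 4 gives 0, so (m - 4) is a factor.
Divide: m^3 - 10m^2 + 30m - 24 = (m - 4)(m^2 - 6m + 6).
Apply the quadratic formula to m^2 - 6m + 6 = 0: m = (6 +/- sqrt(12))/2, i.e. m ~= 4.7321 or m ~= 1.2679.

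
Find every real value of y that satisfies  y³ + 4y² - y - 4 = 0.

y = -4 or y = -1 or y = 1

Possible rational roots are divisors of -4. Testing y = -4 gives 0, so (y + 4) is a factor.
Divide: y³ + 4y² - y - 4 = (y + 4)(y² - 1).
Factor the quadratic: y = 1 or y = -1.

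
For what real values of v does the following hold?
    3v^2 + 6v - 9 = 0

Factor: 3(v + 3)(v - 1) = 0.
So v = -3 or v = 1.

v = -3 or v = 1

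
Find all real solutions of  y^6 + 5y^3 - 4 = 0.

Let u = y^3. The equation becomes u^2 + 5u - 4 = 0.
By the quadratic formula, u = -5/2 + sqrt(41)/2 or u = -sqrt(41)/2 - 5/2.
y^3 = -5/2 + sqrt(41)/2 gives y = (-5/2 + sqrt(41)/2)^(1/3) ~= 0.8886.
y^3 = -sqrt(41)/2 - 5/2 gives y = -(5/2 + sqrt(41)/2)^(1/3) ~= -1.7865.

y = -1.7865 or y = 0.8886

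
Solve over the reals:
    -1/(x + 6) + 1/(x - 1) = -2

x = -5.458 or x = 0.458

Multiply both sides by (x + 6)(x - 1):
-(x - 1) + (x + 6) = -2(x + 6)(x - 1).
Expand and collect terms: -2x² - 10x + 5 = 0.
By the quadratic formula, x = (10 ± √140) / -4, so x ≈ -5.458 or x ≈ 0.458.
Neither value makes a denominator zero (x ≠ -6, x ≠ 1), so both are valid.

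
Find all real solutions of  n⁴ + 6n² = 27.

Let u = n². The equation becomes u² + 6u - 27 = 0.
Factor: (u - 3)(u + 9) = 0, so u = 3 or u = -9.
n² = 3 gives n = ±√(3) ≈ ±1.7321.
n² = -9 < 0 has no real solution.

n = -1.7321 or n = 1.7321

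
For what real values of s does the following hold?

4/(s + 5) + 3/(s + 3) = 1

s = -4 or s = 3

Multiply both sides by (s + 5)(s + 3):
4(s + 3) + 3(s + 5) = (s + 5)(s + 3).
Expand and collect terms: s² + s - 12 = 0.
Factor or apply the quadratic formula: s = 3 or s = -4.
Neither value makes a denominator zero (s ≠ -5, s ≠ -3), so both are valid.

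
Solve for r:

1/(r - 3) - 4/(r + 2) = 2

r = -3.8642 or r = 3.3642

Multiply both sides by (r - 3)(r + 2):
(r + 2) - 4(r - 3) = 2(r - 3)(r + 2).
Expand and collect terms: 2r^2 + r - 26 = 0.
By the quadratic formula, r = (-1 +/- sqrt(209)) / 4, so r ~= 3.3642 or r ~= -3.8642.
Neither value makes a denominator zero (r != 3, r != -2), so both are valid.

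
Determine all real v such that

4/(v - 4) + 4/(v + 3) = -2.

Multiply both sides by (v - 4)(v + 3):
4(v + 3) + 4(v - 4) = -2(v - 4)(v + 3).
Expand and collect terms: -2v² - 6v + 28 = 0.
By the quadratic formula, v = (6 ± √260) / -4, so v ≈ -5.5311 or v ≈ 2.5311.
Neither value makes a denominator zero (v ≠ 4, v ≠ -3), so both are valid.

v = -5.5311 or v = 2.5311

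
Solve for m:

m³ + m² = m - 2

m = -2

Rearrange: m³ + m² - m + 2 = 0.
Possible rational roots are divisors of 2. Testing m = -2 gives 0, so (m + 2) is a factor.
Divide: m³ + m² - m + 2 = (m + 2)(m² - m + 1).
The quadratic m² - m + 1 has discriminant -3 < 0, so no further real roots.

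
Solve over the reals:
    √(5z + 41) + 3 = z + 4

z = 8

Isolate the radical: √(5z + 41) = z + 1.
Square both sides: 5z + 41 = (z + 1)².
Expand and rearrange: z² - 3z - 40 = 0.
Solving gives z = 8 or z = -5.
Check each candidate in the original equation:
  z = 8: √(81) = 9, while z + 1 = 9 — valid.
  z = -5: √(16) = 4, while z + 1 = -4 — extraneous.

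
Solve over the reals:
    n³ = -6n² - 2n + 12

Rearrange: n³ + 6n² + 2n - 12 = 0.
Possible rational roots are divisors of -12. Testing n = -2 gives 0, so (n + 2) is a factor.
Divide: n³ + 6n² + 2n - 12 = (n + 2)(n² + 4n - 6).
Apply the quadratic formula to n² + 4n - 6 = 0: n = (-4 ± √40)/2, i.e. n ≈ 1.1623 or n ≈ -5.1623.

n = -5.1623 or n = -2 or n = 1.1623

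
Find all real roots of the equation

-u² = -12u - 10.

u = -0.7823 or u = 12.7823

Rearrange to standard form: -u² + 12u + 10 = 0.
Discriminant: (12)² − 4·(-1)·10 = 184.
Quadratic formula: u = (-12 ± √184) / (-2).
So u = 6 - √(46) ≈ -0.7823 or u = 6 + √(46) ≈ 12.7823.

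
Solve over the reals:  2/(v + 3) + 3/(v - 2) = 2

Multiply both sides by (v + 3)(v - 2):
2(v - 2) + 3(v + 3) = 2(v + 3)(v - 2).
Expand and collect terms: 2v^2 - 3v - 17 = 0.
By the quadratic formula, v = (3 +/- sqrt(145)) / 4, so v ~= 3.7604 or v ~= -2.2604.
Neither value makes a denominator zero (v != -3, v != 2), so both are valid.

v = -2.2604 or v = 3.7604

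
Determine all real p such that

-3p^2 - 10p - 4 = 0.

Discriminant: (-10)^2 - 4*(-3)*(-4) = 52.
Quadratic formula: p = (10 +/- sqrt(52)) / (-6).
So p = -5/3 - sqrt(13)/3 ~= -2.8685 or p = -5/3 + sqrt(13)/3 ~= -0.4648.

p = -2.8685 or p = -0.4648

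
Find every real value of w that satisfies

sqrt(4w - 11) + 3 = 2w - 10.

w = 9

Isolate the radical: sqrt(4w - 11) = 2w - 13.
Square both sides: 4w - 11 = (2w - 13)^2.
Expand and rearrange: 4w^2 - 56w + 180 = 0.
Solving gives w = 9 or w = 5.
Check each candidate in the original equation:
  w = 9: sqrt(25) = 5, while 2w - 13 = 5 — valid.
  w = 5: sqrt(9) = 3, while 2w - 13 = -3 — extraneous.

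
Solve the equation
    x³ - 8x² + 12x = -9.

x = -0.5414 or x = 3 or x = 5.5414

Rearrange: x³ - 8x² + 12x + 9 = 0.
Possible rational roots are divisors of 9. Testing x = 3 gives 0, so (x - 3) is a factor.
Divide: x³ - 8x² + 12x + 9 = (x - 3)(x² - 5x - 3).
Apply the quadratic formula to x² - 5x - 3 = 0: x = (5 ± √37)/2, i.e. x ≈ 5.5414 or x ≈ -0.5414.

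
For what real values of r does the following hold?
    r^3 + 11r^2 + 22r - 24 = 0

Possible rational roots are divisors of -24. Testing r = -4 gives 0, so (r + 4) is a factor.
Divide: r^3 + 11r^2 + 22r - 24 = (r + 4)(r^2 + 7r - 6).
Apply the quadratic formula to r^2 + 7r - 6 = 0: r = (-7 +/- sqrt(73))/2, i.e. r ~= 0.772 or r ~= -7.772.

r = -7.772 or r = -4 or r = 0.772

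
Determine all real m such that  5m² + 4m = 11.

m = -1.9362 or m = 1.1362

Rearrange to standard form: 5m² + 4m - 11 = 0.
Discriminant: (4)² − 4·5·(-11) = 236.
Quadratic formula: m = (-4 ± √236) / 10.
So m = -2/5 + √(59)/5 ≈ 1.1362 or m = -√(59)/5 - 2/5 ≈ -1.9362.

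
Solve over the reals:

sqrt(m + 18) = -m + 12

m = 7

Square both sides: m + 18 = (-m + 12)^2.
Expand and rearrange: m^2 - 25m + 126 = 0.
Solving gives m = 18 or m = 7.
Check each candidate in the original equation:
  m = 18: sqrt(36) = 6, while -m + 12 = -6 — extraneous.
  m = 7: sqrt(25) = 5, while -m + 12 = 5 — valid.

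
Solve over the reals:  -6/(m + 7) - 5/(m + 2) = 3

Multiply both sides by (m + 7)(m + 2):
-6(m + 2) - 5(m + 7) = 3(m + 7)(m + 2).
Expand and collect terms: 3m^2 + 38m + 89 = 0.
By the quadratic formula, m = (-38 +/- sqrt(376)) / 6, so m ~= -3.1015 or m ~= -9.5651.
Neither value makes a denominator zero (m != -7, m != -2), so both are valid.

m = -9.5651 or m = -3.1015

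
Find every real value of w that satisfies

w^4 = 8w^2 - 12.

w = -2.4495 or w = -1.4142 or w = 1.4142 or w = 2.4495

Let u = w^2. The equation becomes u^2 - 8u + 12 = 0.
Factor: (u - 2)(u - 6) = 0, so u = 2 or u = 6.
w^2 = 2 gives w = +/-sqrt(2) ~= +/-1.4142.
w^2 = 6 gives w = +/-sqrt(6) ~= +/-2.4495.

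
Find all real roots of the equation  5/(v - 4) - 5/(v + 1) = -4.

v = 1.5

Multiply both sides by (v - 4)(v + 1):
5(v + 1) - 5(v - 4) = -4(v - 4)(v + 1).
Expand and collect terms: -4v^2 + 12v - 9 = 0.
This has the repeated root v = 1.5.
Neither value makes a denominator zero (v != 4, v != -1), so both are valid.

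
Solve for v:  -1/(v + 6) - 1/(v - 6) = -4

Multiply both sides by (v + 6)(v - 6):
-(v - 6) - (v + 6) = -4(v + 6)(v - 6).
Expand and collect terms: -4v² + 2v + 144 = 0.
By the quadratic formula, v = (-2 ± √2308) / -8, so v ≈ -5.7552 or v ≈ 6.2552.
Neither value makes a denominator zero (v ≠ -6, v ≠ 6), so both are valid.

v = -5.7552 or v = 6.2552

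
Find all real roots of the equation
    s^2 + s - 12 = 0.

Factor: (s + 4)(s - 3) = 0.
So s = -4 or s = 3.

s = -4 or s = 3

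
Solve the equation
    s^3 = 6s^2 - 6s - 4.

s = -0.4495 or s = 2 or s = 4.4495

Rearrange: s^3 - 6s^2 + 6s + 4 = 0.
Possible rational roots are divisors of 4. Testing s = 2 gives 0, so (s - 2) is a factor.
Divide: s^3 - 6s^2 + 6s + 4 = (s - 2)(s^2 - 4s - 2).
Apply the quadratic formula to s^2 - 4s - 2 = 0: s = (4 +/- sqrt(24))/2, i.e. s ~= 4.4495 or s ~= -0.4495.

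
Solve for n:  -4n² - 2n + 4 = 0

n = -1.2808 or n = 0.7808

Discriminant: (-2)² − 4·(-4)·4 = 68.
Quadratic formula: n = (2 ± √68) / (-8).
So n = -√(17)/4 - 1/4 ≈ -1.2808 or n = -1/4 + √(17)/4 ≈ 0.7808.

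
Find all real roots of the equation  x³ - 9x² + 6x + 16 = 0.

x = -1 or x = 2 or x = 8

Possible rational roots are divisors of 16. Testing x = 2 gives 0, so (x - 2) is a factor.
Divide: x³ - 9x² + 6x + 16 = (x - 2)(x² - 7x - 8).
Factor the quadratic: x = 8 or x = -1.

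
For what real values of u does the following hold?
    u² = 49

Bring every term to one side: u² - 49 = 0.
Factor: (u - 7)(u + 7) = 0.
So u = 7 or u = -7.

u = -7 or u = 7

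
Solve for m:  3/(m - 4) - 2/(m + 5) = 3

m = -5.6038 or m = 4.9371

Multiply both sides by (m - 4)(m + 5):
3(m + 5) - 2(m - 4) = 3(m - 4)(m + 5).
Expand and collect terms: 3m² + 2m - 83 = 0.
By the quadratic formula, m = (-2 ± √1000) / 6, so m ≈ 4.9371 or m ≈ -5.6038.
Neither value makes a denominator zero (m ≠ 4, m ≠ -5), so both are valid.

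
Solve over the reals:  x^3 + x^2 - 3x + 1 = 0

x = -2.4142 or x = 0.4142 or x = 1

Possible rational roots are divisors of 1. Testing x = 1 gives 0, so (x - 1) is a factor.
Divide: x^3 + x^2 - 3x + 1 = (x - 1)(x^2 + 2x - 1).
Apply the quadratic formula to x^2 + 2x - 1 = 0: x = (-2 +/- sqrt(8))/2, i.e. x ~= 0.4142 or x ~= -2.4142.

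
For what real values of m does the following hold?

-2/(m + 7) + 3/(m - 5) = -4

m = -6.465 or m = 4.215

Multiply both sides by (m + 7)(m - 5):
-2(m - 5) + 3(m + 7) = -4(m + 7)(m - 5).
Expand and collect terms: -4m² - 9m + 109 = 0.
By the quadratic formula, m = (9 ± √1825) / -8, so m ≈ -6.465 or m ≈ 4.215.
Neither value makes a denominator zero (m ≠ -7, m ≠ 5), so both are valid.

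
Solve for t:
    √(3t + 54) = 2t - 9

t = 9

Square both sides: 3t + 54 = (2t - 9)².
Expand and rearrange: 4t² - 39t + 27 = 0.
Solving gives t = 9 or t = 0.75.
Check each candidate in the original equation:
  t = 9: √(81) = 9, while 2t - 9 = 9 — valid.
  t = 0.75: √(56.25) = 7.5, while 2t - 9 = -7.5 — extraneous.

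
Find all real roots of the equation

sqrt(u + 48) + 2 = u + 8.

u = 1

Isolate the radical: sqrt(u + 48) = u + 6.
Square both sides: u + 48 = (u + 6)^2.
Expand and rearrange: u^2 + 11u - 12 = 0.
Solving gives u = 1 or u = -12.
Check each candidate in the original equation:
  u = 1: sqrt(49) = 7, while u + 6 = 7 — valid.
  u = -12: sqrt(36) = 6, while u + 6 = -6 — extraneous.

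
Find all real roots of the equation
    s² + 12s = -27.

Bring every term to one side: s² + 12s + 27 = 0.
Factor: (s + 9)(s + 3) = 0.
So s = -9 or s = -3.

s = -9 or s = -3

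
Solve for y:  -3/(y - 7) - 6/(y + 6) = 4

y = -7.5813 or y = 6.3313

Multiply both sides by (y - 7)(y + 6):
-3(y + 6) - 6(y - 7) = 4(y - 7)(y + 6).
Expand and collect terms: 4y^2 + 5y - 192 = 0.
By the quadratic formula, y = (-5 +/- sqrt(3097)) / 8, so y ~= 6.3313 or y ~= -7.5813.
Neither value makes a denominator zero (y != 7, y != -6), so both are valid.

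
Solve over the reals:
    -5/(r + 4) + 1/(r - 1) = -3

Multiply both sides by (r + 4)(r - 1):
-5(r - 1) + (r + 4) = -3(r + 4)(r - 1).
Expand and collect terms: -3r² - 5r + 3 = 0.
By the quadratic formula, r = (5 ± √61) / -6, so r ≈ -2.135 or r ≈ 0.4684.
Neither value makes a denominator zero (r ≠ -4, r ≠ 1), so both are valid.

r = -2.135 or r = 0.4684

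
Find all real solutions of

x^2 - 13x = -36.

Bring every term to one side: x^2 - 13x + 36 = 0.
Factor: (x - 4)(x - 9) = 0.
So x = 4 or x = 9.

x = 4 or x = 9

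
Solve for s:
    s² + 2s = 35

Bring every term to one side: s² + 2s - 35 = 0.
Factor: (s - 5)(s + 7) = 0.
So s = 5 or s = -7.

s = -7 or s = 5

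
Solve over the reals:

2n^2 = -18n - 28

n = -7 or n = -2

Bring every term to one side: 2n^2 + 18n + 28 = 0.
Factor: 2(n + 2)(n + 7) = 0.
So n = -2 or n = -7.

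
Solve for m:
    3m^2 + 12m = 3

Rearrange to standard form: 3m^2 + 12m - 3 = 0.
Discriminant: (12)^2 - 4*3*(-3) = 180.
Quadratic formula: m = (-12 +/- sqrt(180)) / 6.
So m = -2 + sqrt(5) ~= 0.2361 or m = -sqrt(5) - 2 ~= -4.2361.

m = -4.2361 or m = 0.2361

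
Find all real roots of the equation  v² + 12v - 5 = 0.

v = -12.4031 or v = 0.4031

Discriminant: (12)² − 4·1·(-5) = 164.
Quadratic formula: v = (-12 ± √164) / 2.
So v = -6 + √(41) ≈ 0.4031 or v = -√(41) - 6 ≈ -12.4031.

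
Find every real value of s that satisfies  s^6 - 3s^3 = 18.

s = -1.4422 or s = 1.8171

Let u = s^3. The equation becomes u^2 - 3u - 18 = 0.
Factor: (u - 6)(u + 3) = 0, so u = 6 or u = -3.
s^3 = 6 gives s = (6)^(1/3) ~= 1.8171.
s^3 = -3 gives s = -(3)^(1/3) ~= -1.4422.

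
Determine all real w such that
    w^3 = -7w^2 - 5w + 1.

Rearrange: w^3 + 7w^2 + 5w - 1 = 0.
Possible rational roots are divisors of -1. Testing w = -1 gives 0, so (w + 1) is a factor.
Divide: w^3 + 7w^2 + 5w - 1 = (w + 1)(w^2 + 6w - 1).
Apply the quadratic formula to w^2 + 6w - 1 = 0: w = (-6 +/- sqrt(40))/2, i.e. w ~= 0.1623 or w ~= -6.1623.

w = -6.1623 or w = -1 or w = 0.1623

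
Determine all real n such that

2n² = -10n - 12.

n = -3 or n = -2

Bring every term to one side: 2n² + 10n + 12 = 0.
Factor: 2(n + 3)(n + 2) = 0.
So n = -3 or n = -2.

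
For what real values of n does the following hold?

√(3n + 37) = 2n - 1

Square both sides: 3n + 37 = (2n - 1)².
Expand and rearrange: 4n² - 7n - 36 = 0.
Solving gives n = 4 or n = -2.25.
Check each candidate in the original equation:
  n = 4: √(49) = 7, while 2n - 1 = 7 — valid.
  n = -2.25: √(30.25) = 5.5, while 2n - 1 = -5.5 — extraneous.

n = 4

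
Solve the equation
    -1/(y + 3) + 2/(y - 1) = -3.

Multiply both sides by (y + 3)(y - 1):
-(y - 1) + 2(y + 3) = -3(y + 3)(y - 1).
Expand and collect terms: -3y² - 7y + 2 = 0.
By the quadratic formula, y = (7 ± √73) / -6, so y ≈ -2.5907 or y ≈ 0.2573.
Neither value makes a denominator zero (y ≠ -3, y ≠ 1), so both are valid.

y = -2.5907 or y = 0.2573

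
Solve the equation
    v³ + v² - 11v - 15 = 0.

v = -3 or v = -1.4495 or v = 3.4495

Possible rational roots are divisors of -15. Testing v = -3 gives 0, so (v + 3) is a factor.
Divide: v³ + v² - 11v - 15 = (v + 3)(v² - 2v - 5).
Apply the quadratic formula to v² - 2v - 5 = 0: v = (2 ± √24)/2, i.e. v ≈ 3.4495 or v ≈ -1.4495.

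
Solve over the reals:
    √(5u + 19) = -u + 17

u = 9

Square both sides: 5u + 19 = (-u + 17)².
Expand and rearrange: u² - 39u + 270 = 0.
Solving gives u = 30 or u = 9.
Check each candidate in the original equation:
  u = 30: √(169) = 13, while -u + 17 = -13 — extraneous.
  u = 9: √(64) = 8, while -u + 17 = 8 — valid.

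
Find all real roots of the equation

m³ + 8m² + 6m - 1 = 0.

Possible rational roots are divisors of -1. Testing m = -1 gives 0, so (m + 1) is a factor.
Divide: m³ + 8m² + 6m - 1 = (m + 1)(m² + 7m - 1).
Apply the quadratic formula to m² + 7m - 1 = 0: m = (-7 ± √53)/2, i.e. m ≈ 0.1401 or m ≈ -7.1401.

m = -7.1401 or m = -1 or m = 0.1401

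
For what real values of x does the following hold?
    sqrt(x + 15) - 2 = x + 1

x = 1

Isolate the radical: sqrt(x + 15) = x + 3.
Square both sides: x + 15 = (x + 3)^2.
Expand and rearrange: x^2 + 5x - 6 = 0.
Solving gives x = 1 or x = -6.
Check each candidate in the original equation:
  x = 1: sqrt(16) = 4, while x + 3 = 4 — valid.
  x = -6: sqrt(9) = 3, while x + 3 = -3 — extraneous.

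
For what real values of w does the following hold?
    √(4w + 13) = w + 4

Square both sides: 4w + 13 = (w + 4)².
Expand and rearrange: w² + 4w + 3 = 0.
Solving gives w = -1 or w = -3.
Check each candidate in the original equation:
  w = -1: √(9) = 3, while w + 4 = 3 — valid.
  w = -3: √(1) = 1, while w + 4 = 1 — valid.

w = -3 or w = -1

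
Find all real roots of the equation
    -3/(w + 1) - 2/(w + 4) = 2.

w = -5.5 or w = -2

Multiply both sides by (w + 1)(w + 4):
-3(w + 4) - 2(w + 1) = 2(w + 1)(w + 4).
Expand and collect terms: 2w² + 15w + 22 = 0.
Factor or apply the quadratic formula: w = -2 or w = -5.5.
Neither value makes a denominator zero (w ≠ -1, w ≠ -4), so both are valid.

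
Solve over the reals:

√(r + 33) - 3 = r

Isolate the radical: √(r + 33) = r + 3.
Square both sides: r + 33 = (r + 3)².
Expand and rearrange: r² + 5r - 24 = 0.
Solving gives r = 3 or r = -8.
Check each candidate in the original equation:
  r = 3: √(36) = 6, while r + 3 = 6 — valid.
  r = -8: √(25) = 5, while r + 3 = -5 — extraneous.

r = 3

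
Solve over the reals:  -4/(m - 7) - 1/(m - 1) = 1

Multiply both sides by (m - 7)(m - 1):
-4(m - 1) - (m - 7) = (m - 7)(m - 1).
Expand and collect terms: m² - 3m - 4 = 0.
Factor or apply the quadratic formula: m = 4 or m = -1.
Neither value makes a denominator zero (m ≠ 7, m ≠ 1), so both are valid.

m = -1 or m = 4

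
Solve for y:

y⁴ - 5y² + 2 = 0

Let u = y². The equation becomes u² - 5u + 2 = 0.
By the quadratic formula, u = √(17)/2 + 5/2 or u = 5/2 - √(17)/2.
y² = √(17)/2 + 5/2 gives y = ±√(√(17)/2 + 5/2) ≈ ±2.1358.
y² = 5/2 - √(17)/2 gives y = ±√(5/2 - √(17)/2) ≈ ±0.6622.

y = -2.1358 or y = -0.6622 or y = 0.6622 or y = 2.1358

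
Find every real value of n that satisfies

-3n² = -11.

Rearrange to standard form: -3n² + 11 = 0.
Discriminant: (0)² − 4·(-3)·11 = 132.
Quadratic formula: n = (0 ± √132) / (-6).
So n = -√(33)/3 ≈ -1.9149 or n = √(33)/3 ≈ 1.9149.

n = -1.9149 or n = 1.9149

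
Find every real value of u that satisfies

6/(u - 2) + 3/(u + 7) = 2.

Multiply both sides by (u - 2)(u + 7):
6(u + 7) + 3(u - 2) = 2(u - 2)(u + 7).
Expand and collect terms: 2u² + u - 64 = 0.
By the quadratic formula, u = (-1 ± √513) / 4, so u ≈ 5.4124 or u ≈ -5.9124.
Neither value makes a denominator zero (u ≠ 2, u ≠ -7), so both are valid.

u = -5.9124 or u = 5.4124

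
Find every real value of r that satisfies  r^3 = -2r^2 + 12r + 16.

r = -4 or r = -1.2361 or r = 3.2361

Rearrange: r^3 + 2r^2 - 12r - 16 = 0.
Possible rational roots are divisors of -16. Testing r = -4 gives 0, so (r + 4) is a factor.
Divide: r^3 + 2r^2 - 12r - 16 = (r + 4)(r^2 - 2r - 4).
Apply the quadratic formula to r^2 - 2r - 4 = 0: r = (2 +/- sqrt(20))/2, i.e. r ~= 3.2361 or r ~= -1.2361.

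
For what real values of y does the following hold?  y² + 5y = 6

Bring every term to one side: y² + 5y - 6 = 0.
Factor: (y - 1)(y + 6) = 0.
So y = 1 or y = -6.

y = -6 or y = 1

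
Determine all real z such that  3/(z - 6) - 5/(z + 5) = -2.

Multiply both sides by (z - 6)(z + 5):
3(z + 5) - 5(z - 6) = -2(z - 6)(z + 5).
Expand and collect terms: -2z² + 4z + 15 = 0.
By the quadratic formula, z = (-4 ± √136) / -4, so z ≈ -1.9155 or z ≈ 3.9155.
Neither value makes a denominator zero (z ≠ 6, z ≠ -5), so both are valid.

z = -1.9155 or z = 3.9155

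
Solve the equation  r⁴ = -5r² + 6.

r = -1 or r = 1

Let u = r². The equation becomes u² + 5u - 6 = 0.
Factor: (u + 6)(u - 1) = 0, so u = -6 or u = 1.
r² = -6 < 0 has no real solution.
r² = 1 gives r = ±1.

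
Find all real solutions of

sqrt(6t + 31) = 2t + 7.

t = -1

Square both sides: 6t + 31 = (2t + 7)^2.
Expand and rearrange: 4t^2 + 22t + 18 = 0.
Solving gives t = -1 or t = -4.5.
Check each candidate in the original equation:
  t = -1: sqrt(25) = 5, while 2t + 7 = 5 — valid.
  t = -4.5: sqrt(4) = 2, while 2t + 7 = -2 — extraneous.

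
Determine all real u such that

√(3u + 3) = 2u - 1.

Square both sides: 3u + 3 = (2u - 1)².
Expand and rearrange: 4u² - 7u - 2 = 0.
Solving gives u = 2 or u = -0.25.
Check each candidate in the original equation:
  u = 2: √(9) = 3, while 2u - 1 = 3 — valid.
  u = -0.25: √(2.25) = 1.5, while 2u - 1 = -1.5 — extraneous.

u = 2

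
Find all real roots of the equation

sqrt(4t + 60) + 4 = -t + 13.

t = 1

Isolate the radical: sqrt(4t + 60) = -t + 9.
Square both sides: 4t + 60 = (-t + 9)^2.
Expand and rearrange: t^2 - 22t + 21 = 0.
Solving gives t = 21 or t = 1.
Check each candidate in the original equation:
  t = 21: sqrt(144) = 12, while -t + 9 = -12 — extraneous.
  t = 1: sqrt(64) = 8, while -t + 9 = 8 — valid.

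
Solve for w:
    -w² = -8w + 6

Rearrange to standard form: -w² + 8w - 6 = 0.
Discriminant: (8)² − 4·(-1)·(-6) = 40.
Quadratic formula: w = (-8 ± √40) / (-2).
So w = 4 - √(10) ≈ 0.8377 or w = √(10) + 4 ≈ 7.1623.

w = 0.8377 or w = 7.1623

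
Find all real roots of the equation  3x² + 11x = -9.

x = -2.4343 or x = -1.2324

Rearrange to standard form: 3x² + 11x + 9 = 0.
Discriminant: (11)² − 4·3·9 = 13.
Quadratic formula: x = (-11 ± √13) / 6.
So x = -11/6 + √(13)/6 ≈ -1.2324 or x = -11/6 - √(13)/6 ≈ -2.4343.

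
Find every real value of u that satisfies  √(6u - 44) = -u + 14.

u = 10

Square both sides: 6u - 44 = (-u + 14)².
Expand and rearrange: u² - 34u + 240 = 0.
Solving gives u = 24 or u = 10.
Check each candidate in the original equation:
  u = 24: √(100) = 10, while -u + 14 = -10 — extraneous.
  u = 10: √(16) = 4, while -u + 14 = 4 — valid.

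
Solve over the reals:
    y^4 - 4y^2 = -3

Let u = y^2. The equation becomes u^2 - 4u + 3 = 0.
Factor: (u - 1)(u - 3) = 0, so u = 1 or u = 3.
y^2 = 1 gives y = +/-1.
y^2 = 3 gives y = +/-sqrt(3) ~= +/-1.7321.

y = -1.7321 or y = -1 or y = 1 or y = 1.7321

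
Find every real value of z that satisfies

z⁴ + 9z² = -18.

No real solutions.

Let u = z². The equation becomes u² + 9u + 18 = 0.
Factor: (u + 6)(u + 3) = 0, so u = -6 or u = -3.
z² = -6 < 0 has no real solution.
z² = -3 < 0 has no real solution.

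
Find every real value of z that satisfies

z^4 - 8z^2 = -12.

Let u = z^2. The equation becomes u^2 - 8u + 12 = 0.
Factor: (u - 2)(u - 6) = 0, so u = 2 or u = 6.
z^2 = 2 gives z = +/-sqrt(2) ~= +/-1.4142.
z^2 = 6 gives z = +/-sqrt(6) ~= +/-2.4495.

z = -2.4495 or z = -1.4142 or z = 1.4142 or z = 2.4495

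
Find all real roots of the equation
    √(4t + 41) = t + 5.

Square both sides: 4t + 41 = (t + 5)².
Expand and rearrange: t² + 6t - 16 = 0.
Solving gives t = 2 or t = -8.
Check each candidate in the original equation:
  t = 2: √(49) = 7, while t + 5 = 7 — valid.
  t = -8: √(9) = 3, while t + 5 = -3 — extraneous.

t = 2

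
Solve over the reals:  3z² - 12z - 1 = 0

Discriminant: (-12)² − 4·3·(-1) = 156.
Quadratic formula: z = (12 ± √156) / 6.
So z = 2 + √(39)/3 ≈ 4.0817 or z = 2 - √(39)/3 ≈ -0.0817.

z = -0.0817 or z = 4.0817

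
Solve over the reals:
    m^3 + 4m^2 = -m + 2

m = -3.5616 or m = -1 or m = 0.5616

Rearrange: m^3 + 4m^2 + m - 2 = 0.
Possible rational roots are divisors of -2. Testing m = -1 gives 0, so (m + 1) is a factor.
Divide: m^3 + 4m^2 + m - 2 = (m + 1)(m^2 + 3m - 2).
Apply the quadratic formula to m^2 + 3m - 2 = 0: m = (-3 +/- sqrt(17))/2, i.e. m ~= 0.5616 or m ~= -3.5616.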